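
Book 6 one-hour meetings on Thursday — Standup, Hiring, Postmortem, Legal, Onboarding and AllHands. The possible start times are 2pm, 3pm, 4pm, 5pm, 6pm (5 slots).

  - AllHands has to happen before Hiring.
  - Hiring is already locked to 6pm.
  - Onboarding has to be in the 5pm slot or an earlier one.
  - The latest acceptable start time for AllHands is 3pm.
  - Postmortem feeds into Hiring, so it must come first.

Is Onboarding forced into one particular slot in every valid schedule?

Onboarding can be 2pm (e.g. Onboarding in 2pm, Standup in 2pm, Hiring in 6pm, Postmortem in 2pm, AllHands in 2pm, Legal in 2pm) or 3pm (e.g. Hiring in 6pm; Onboarding in 3pm; AllHands in 2pm; Legal in 2pm; Standup in 2pm; Postmortem in 2pm).

No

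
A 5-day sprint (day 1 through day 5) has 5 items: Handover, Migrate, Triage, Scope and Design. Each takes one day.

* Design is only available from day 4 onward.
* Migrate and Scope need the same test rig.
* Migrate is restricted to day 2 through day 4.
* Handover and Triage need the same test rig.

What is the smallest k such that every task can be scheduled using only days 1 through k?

4

Design can't be placed before day 4, so the schedule must run through at least day 4.
4 works (last occupied day: day 4): for example Design=day 4, Triage=day 2, Scope=day 1, Handover=day 1, Migrate=day 2.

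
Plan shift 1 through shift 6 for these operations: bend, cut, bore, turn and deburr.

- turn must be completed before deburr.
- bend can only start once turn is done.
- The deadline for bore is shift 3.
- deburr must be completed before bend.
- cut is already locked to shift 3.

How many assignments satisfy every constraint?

Splitting on bend: it can be shift 3 (3), shift 4 (9), shift 5 (18), shift 6 (30). Listing each branch's schedules as (cut, bore, turn, deburr) by shift number:
bend=shift 3: (3,1,1,2) (3,2,1,2) (3,3,1,2) — 3.
bend=shift 4: (3,1,1,2) (3,1,1,3) (3,1,2,3) (3,2,1,2) (3,2,1,3) (3,2,2,3) (3,3,1,2) (3,3,1,3) (3,3,2,3) — 9.
bend=shift 5: (3,1,1,2) (3,1,1,3) (3,1,1,4) (3,1,2,3) (3,1,2,4) (3,1,3,4) (3,2,1,2) (3,2,1,3) (3,2,1,4) (3,2,2,3) (3,2,2,4) (3,2,3,4) (3,3,1,2) (3,3,1,3) (3,3,1,4) (3,3,2,3) (3,3,2,4) (3,3,3,4) — 18.
bend=shift 6: (3,1,1,2) (3,1,1,3) (3,1,1,4) (3,1,1,5) (3,1,2,3) (3,1,2,4) (3,1,2,5) (3,1,3,4) (3,1,3,5) (3,1,4,5) (3,2,1,2) (3,2,1,3) (3,2,1,4) (3,2,1,5) (3,2,2,3) (3,2,2,4) (3,2,2,5) (3,2,3,4) (3,2,3,5) (3,2,4,5) (3,3,1,2) (3,3,1,3) (3,3,1,4) (3,3,1,5) (3,3,2,3) (3,3,2,4) (3,3,2,5) (3,3,3,4) (3,3,3,5) (3,3,4,5) — 30.
Summing: 3 + 9 + 18 + 30 = 60.

60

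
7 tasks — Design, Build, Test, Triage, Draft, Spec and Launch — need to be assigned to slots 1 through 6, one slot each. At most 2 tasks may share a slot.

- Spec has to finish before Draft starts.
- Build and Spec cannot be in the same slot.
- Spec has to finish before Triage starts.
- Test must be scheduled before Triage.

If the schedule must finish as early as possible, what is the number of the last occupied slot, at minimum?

The precedence chain requires at least 2 distinct slots.
With at most 2 per slot and 7 tasks, at least 4 slots are needed.
4 works (last occupied slot: 4): for example Build in 3, Test in 1, Triage in 2, Draft in 2, Spec in 1, Launch in 4, Design in 3.

slot 4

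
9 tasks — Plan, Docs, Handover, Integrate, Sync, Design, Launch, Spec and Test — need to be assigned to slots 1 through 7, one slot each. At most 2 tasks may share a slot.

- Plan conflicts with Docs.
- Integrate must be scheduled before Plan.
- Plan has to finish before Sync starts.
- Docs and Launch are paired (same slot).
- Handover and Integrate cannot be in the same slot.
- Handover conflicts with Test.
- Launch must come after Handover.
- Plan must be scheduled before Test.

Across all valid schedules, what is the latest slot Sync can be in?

7

Precedence pushes Sync to at least 3.
Sync at 7 is achievable: Spec=4; Handover=2; Sync=7; Integrate=1; Launch=3; Docs=3; Test=4; Design=1; Plan=2.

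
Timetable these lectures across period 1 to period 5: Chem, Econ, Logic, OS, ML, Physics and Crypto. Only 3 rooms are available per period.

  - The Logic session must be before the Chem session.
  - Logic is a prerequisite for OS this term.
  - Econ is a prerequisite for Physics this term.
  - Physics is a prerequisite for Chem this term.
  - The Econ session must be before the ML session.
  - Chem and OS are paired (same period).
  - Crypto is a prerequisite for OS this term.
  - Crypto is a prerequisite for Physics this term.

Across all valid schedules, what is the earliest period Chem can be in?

period 3

Precedence pushes Chem to at least period 3.
Chem at period 3 is achievable: ML -> period 2, Logic -> period 1, Econ -> period 1, Physics -> period 2, Chem -> period 3, Crypto -> period 1, OS -> period 3.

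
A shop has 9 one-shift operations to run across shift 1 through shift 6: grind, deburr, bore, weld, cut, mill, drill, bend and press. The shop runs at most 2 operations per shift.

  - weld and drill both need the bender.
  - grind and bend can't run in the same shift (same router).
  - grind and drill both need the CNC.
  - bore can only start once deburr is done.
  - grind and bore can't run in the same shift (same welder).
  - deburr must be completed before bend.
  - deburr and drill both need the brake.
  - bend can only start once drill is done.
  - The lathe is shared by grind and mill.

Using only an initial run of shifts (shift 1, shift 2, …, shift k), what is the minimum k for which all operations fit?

The precedence chain requires at least 2 distinct shifts.
With at most 2 per shift and 9 operations, at least 5 shifts are needed.
5 works (last occupied shift: shift 5): for example bend -> shift 3, bore -> shift 2, weld -> shift 3, cut -> shift 4, grind -> shift 1, press -> shift 5, drill -> shift 2, mill -> shift 4, deburr -> shift 1.

5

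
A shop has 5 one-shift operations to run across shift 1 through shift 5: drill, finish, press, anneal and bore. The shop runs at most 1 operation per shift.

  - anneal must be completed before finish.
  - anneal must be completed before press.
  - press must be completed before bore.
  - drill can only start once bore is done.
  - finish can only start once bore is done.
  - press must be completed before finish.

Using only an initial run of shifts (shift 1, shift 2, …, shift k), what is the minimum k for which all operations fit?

The precedence chain requires at least 4 distinct shifts.
With at most 1 per shift and 5 operations, at least 5 shifts are needed.
5 works (last occupied shift: shift 5): for example drill=shift 5; finish=shift 4; press=shift 2; bore=shift 3; anneal=shift 1.

5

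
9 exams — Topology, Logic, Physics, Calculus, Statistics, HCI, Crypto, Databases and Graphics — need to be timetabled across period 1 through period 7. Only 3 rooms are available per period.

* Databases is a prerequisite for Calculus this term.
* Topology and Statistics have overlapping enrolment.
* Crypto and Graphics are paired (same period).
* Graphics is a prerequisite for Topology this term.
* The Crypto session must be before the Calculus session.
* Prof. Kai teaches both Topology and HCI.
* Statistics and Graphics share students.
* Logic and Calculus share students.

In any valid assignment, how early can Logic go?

Logic at period 1 is achievable: Calculus -> period 3; Statistics -> period 3; HCI -> period 3; Physics -> period 2; Databases -> period 2; Graphics -> period 1; Logic -> period 1; Topology -> period 2; Crypto -> period 1.

period 1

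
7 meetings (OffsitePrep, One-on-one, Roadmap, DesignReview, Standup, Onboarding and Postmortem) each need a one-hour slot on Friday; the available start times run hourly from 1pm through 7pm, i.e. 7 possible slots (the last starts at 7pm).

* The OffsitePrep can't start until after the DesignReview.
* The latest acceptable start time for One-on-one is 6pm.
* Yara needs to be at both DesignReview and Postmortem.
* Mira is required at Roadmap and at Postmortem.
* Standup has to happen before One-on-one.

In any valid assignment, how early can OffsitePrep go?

2pm

Precedence pushes OffsitePrep to at least 2pm.
OffsitePrep at 2pm is achievable: Roadmap -> 1pm; DesignReview -> 1pm; One-on-one -> 2pm; Standup -> 1pm; Postmortem -> 2pm; OffsitePrep -> 2pm; Onboarding -> 1pm.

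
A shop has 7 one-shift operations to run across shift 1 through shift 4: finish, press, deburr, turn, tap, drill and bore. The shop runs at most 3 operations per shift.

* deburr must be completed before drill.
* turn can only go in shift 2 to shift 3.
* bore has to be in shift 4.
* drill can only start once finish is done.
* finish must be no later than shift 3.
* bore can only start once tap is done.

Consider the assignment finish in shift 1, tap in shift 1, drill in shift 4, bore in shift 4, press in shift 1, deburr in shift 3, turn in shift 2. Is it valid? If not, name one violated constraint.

deburr must be completed before drill — holds.
bore has to be in shift 4 — holds.
finish must be no later than shift 3 — holds.
turn can only go in shift 2 to shift 3 — holds.
The shop runs at most 3 operations per shift — holds.
drill can only start once finish is done — holds.
bore can only start once tap is done — holds.

Yes, all constraints hold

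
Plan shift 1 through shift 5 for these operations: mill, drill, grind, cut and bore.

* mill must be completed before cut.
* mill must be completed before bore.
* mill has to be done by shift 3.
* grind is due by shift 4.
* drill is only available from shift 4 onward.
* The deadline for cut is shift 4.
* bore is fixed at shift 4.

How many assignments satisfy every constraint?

Splitting on mill: it can be shift 1 (24), shift 2 (16), shift 3 (8). Listing each branch's schedules as (drill, grind, cut, bore) by shift number:
mill=shift 1: (4,1,2,4) (4,1,3,4) (4,1,4,4) (4,2,2,4) (4,2,3,4) (4,2,4,4) (4,3,2,4) (4,3,3,4) (4,3,4,4) (4,4,2,4) (4,4,3,4) (4,4,4,4) (5,1,2,4) (5,1,3,4) (5,1,4,4) (5,2,2,4) (5,2,3,4) (5,2,4,4) (5,3,2,4) (5,3,3,4) (5,3,4,4) (5,4,2,4) (5,4,3,4) (5,4,4,4) — 24.
mill=shift 2: (4,1,3,4) (4,1,4,4) (4,2,3,4) (4,2,4,4) (4,3,3,4) (4,3,4,4) (4,4,3,4) (4,4,4,4) (5,1,3,4) (5,1,4,4) (5,2,3,4) (5,2,4,4) (5,3,3,4) (5,3,4,4) (5,4,3,4) (5,4,4,4) — 16.
mill=shift 3: (4,1,4,4) (4,2,4,4) (4,3,4,4) (4,4,4,4) (5,1,4,4) (5,2,4,4) (5,3,4,4) (5,4,4,4) — 8.
Summing: 24 + 16 + 8 = 48.

48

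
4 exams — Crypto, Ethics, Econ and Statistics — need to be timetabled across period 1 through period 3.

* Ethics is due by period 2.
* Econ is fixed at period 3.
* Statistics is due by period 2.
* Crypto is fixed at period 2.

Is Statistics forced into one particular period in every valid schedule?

No

Statistics can be period 1 (e.g. Statistics in period 1; Ethics in period 1; Econ in period 3; Crypto in period 2) or period 2 (e.g. Ethics=period 1; Statistics=period 2; Econ=period 3; Crypto=period 2).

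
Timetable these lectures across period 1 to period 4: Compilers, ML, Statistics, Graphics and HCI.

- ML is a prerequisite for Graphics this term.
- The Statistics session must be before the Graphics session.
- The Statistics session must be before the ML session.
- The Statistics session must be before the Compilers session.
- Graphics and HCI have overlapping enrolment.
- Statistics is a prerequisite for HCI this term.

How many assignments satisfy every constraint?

Splitting on Compilers: it can be period 2 (6), period 3 (7), period 4 (7). Listing each branch's schedules as (ML, Statistics, Graphics, HCI) by period number:
Compilers=period 2: (2,1,3,2) (2,1,3,4) (2,1,4,2) (2,1,4,3) (3,1,4,2) (3,1,4,3) — 6.
Compilers=period 3: (2,1,3,2) (2,1,3,4) (2,1,4,2) (2,1,4,3) (3,1,4,2) (3,1,4,3) (3,2,4,3) — 7.
Compilers=period 4: (2,1,3,2) (2,1,3,4) (2,1,4,2) (2,1,4,3) (3,1,4,2) (3,1,4,3) (3,2,4,3) — 7.
Summing: 6 + 7 + 7 = 20.

20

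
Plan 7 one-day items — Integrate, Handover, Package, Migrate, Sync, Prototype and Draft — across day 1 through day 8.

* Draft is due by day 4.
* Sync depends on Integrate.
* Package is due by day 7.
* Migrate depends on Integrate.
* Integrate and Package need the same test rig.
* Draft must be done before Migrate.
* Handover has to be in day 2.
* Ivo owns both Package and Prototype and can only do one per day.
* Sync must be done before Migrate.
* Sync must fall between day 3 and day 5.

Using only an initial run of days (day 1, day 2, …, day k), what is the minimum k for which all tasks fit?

The precedence chain requires at least 3 distinct days.
Propagating the time windows through the other constraints, Migrate can't land before day 4, so the schedule must run through at least day 4.
4 works (last occupied day: day 4): for example Handover -> day 2; Prototype -> day 1; Migrate -> day 4; Package -> day 2; Sync -> day 3; Draft -> day 1; Integrate -> day 1.

4 days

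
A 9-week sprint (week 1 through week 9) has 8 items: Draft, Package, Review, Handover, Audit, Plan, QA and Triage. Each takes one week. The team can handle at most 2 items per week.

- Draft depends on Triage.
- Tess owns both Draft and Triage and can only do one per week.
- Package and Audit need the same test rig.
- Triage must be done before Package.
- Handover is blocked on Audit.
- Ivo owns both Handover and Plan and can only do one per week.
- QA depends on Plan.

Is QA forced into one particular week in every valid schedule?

QA can be week 2 (e.g. Handover in week 5, Draft in week 2, Plan in week 1, Package in week 3, QA in week 2, Triage in week 1, Review in week 3, Audit in week 4) or week 3 (e.g. Triage -> week 1; Draft -> week 2; Package -> week 2; Review -> week 4; Audit -> week 3; QA -> week 3; Handover -> week 4; Plan -> week 1).

No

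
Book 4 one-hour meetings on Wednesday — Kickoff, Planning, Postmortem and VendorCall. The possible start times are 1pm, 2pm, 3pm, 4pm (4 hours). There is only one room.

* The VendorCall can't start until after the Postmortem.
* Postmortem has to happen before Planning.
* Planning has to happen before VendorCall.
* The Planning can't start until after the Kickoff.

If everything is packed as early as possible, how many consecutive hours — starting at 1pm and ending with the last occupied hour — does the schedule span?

4 hours

The precedence chain requires at least 3 distinct hours.
With at most 1 per hour and 4 meetings, at least 4 hours are needed.
4 works (last occupied hour: 4pm): for example Kickoff -> 2pm, Planning -> 3pm, VendorCall -> 4pm, Postmortem -> 1pm.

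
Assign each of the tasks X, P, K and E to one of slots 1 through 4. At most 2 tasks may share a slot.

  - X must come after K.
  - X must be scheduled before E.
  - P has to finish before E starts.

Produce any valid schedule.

E -> 3, K -> 1, X -> 2, P -> 1

Checking: K(1) before X(2); X(2) before E(3); P(1) before E(3); max 2 per slot (cap 2).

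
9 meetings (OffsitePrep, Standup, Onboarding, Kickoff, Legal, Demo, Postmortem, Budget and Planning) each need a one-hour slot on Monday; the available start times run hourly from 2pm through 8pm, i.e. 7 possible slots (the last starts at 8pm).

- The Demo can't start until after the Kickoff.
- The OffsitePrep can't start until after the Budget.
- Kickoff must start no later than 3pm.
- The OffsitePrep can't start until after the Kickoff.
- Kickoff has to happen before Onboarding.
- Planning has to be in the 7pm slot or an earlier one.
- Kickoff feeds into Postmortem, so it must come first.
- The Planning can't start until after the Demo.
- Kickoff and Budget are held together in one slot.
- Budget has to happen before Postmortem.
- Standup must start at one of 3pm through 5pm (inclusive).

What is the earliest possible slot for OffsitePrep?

3pm

Precedence pushes OffsitePrep to at least 3pm.
OffsitePrep at 3pm is achievable: Demo -> 3pm, Postmortem -> 3pm, Standup -> 3pm, Planning -> 4pm, Kickoff -> 2pm, OffsitePrep -> 3pm, Onboarding -> 3pm, Legal -> 2pm, Budget -> 2pm.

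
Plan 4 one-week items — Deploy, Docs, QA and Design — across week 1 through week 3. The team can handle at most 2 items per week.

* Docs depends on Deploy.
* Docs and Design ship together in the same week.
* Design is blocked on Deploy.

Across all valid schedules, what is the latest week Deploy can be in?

Downstream work caps Deploy at week 2.
Deploy at week 2 is achievable: Deploy=week 2; Docs=week 3; QA=week 1; Design=week 3.

week 2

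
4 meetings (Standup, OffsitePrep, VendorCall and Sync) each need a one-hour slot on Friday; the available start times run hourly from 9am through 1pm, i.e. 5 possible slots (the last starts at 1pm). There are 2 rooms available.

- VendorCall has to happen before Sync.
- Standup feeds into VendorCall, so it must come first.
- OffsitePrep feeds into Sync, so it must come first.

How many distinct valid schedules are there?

Splitting on Standup: it can be 9am (20), 10am (11), 11am (4). Listing each branch's schedules as (OffsitePrep, VendorCall, Sync):
Standup=9am: (9am,10am,11am) (9am,10am,12pm) (9am,10am,1pm) (9am,11am,12pm) (9am,11am,1pm) (9am,12pm,1pm) (10am,10am,11am) (10am,10am,12pm) (10am,10am,1pm) (10am,11am,12pm) (10am,11am,1pm) (10am,12pm,1pm) (11am,10am,12pm) (11am,10am,1pm) (11am,11am,12pm) (11am,11am,1pm) (11am,12pm,1pm) (12pm,10am,1pm) (12pm,11am,1pm) (12pm,12pm,1pm) — 20.
Standup=10am: (9am,11am,12pm) (9am,11am,1pm) (9am,12pm,1pm) (10am,11am,12pm) (10am,11am,1pm) (10am,12pm,1pm) (11am,11am,12pm) (11am,11am,1pm) (11am,12pm,1pm) (12pm,11am,1pm) (12pm,12pm,1pm) — 11.
Standup=11am: (9am,12pm,1pm) (10am,12pm,1pm) (11am,12pm,1pm) (12pm,12pm,1pm) — 4.
Summing: 20 + 11 + 4 = 35.

35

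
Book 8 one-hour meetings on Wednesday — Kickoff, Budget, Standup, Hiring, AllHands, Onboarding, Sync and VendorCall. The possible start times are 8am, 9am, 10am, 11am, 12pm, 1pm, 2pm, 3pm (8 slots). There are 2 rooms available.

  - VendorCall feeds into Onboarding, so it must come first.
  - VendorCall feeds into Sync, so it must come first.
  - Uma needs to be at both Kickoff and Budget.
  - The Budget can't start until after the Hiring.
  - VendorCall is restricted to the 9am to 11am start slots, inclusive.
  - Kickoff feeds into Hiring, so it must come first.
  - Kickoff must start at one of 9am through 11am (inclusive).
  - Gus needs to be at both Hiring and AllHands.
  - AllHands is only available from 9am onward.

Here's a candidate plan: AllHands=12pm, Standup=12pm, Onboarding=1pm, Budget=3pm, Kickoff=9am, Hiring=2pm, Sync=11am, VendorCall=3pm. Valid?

Invalid. VendorCall is restricted to the 9am to 11am start slots, inclusive.

Uma needs to be at both Kickoff and Budget — holds.
The Budget can't start until after the Hiring — holds.
There are 2 rooms available — holds.
Gus needs to be at both Hiring and AllHands — holds.
AllHands is only available from 9am onward — holds.
VendorCall is restricted to the 9am to 11am start slots, inclusive — violated.
VendorCall feeds into Sync, so it must come first — violated.
VendorCall feeds into Onboarding, so it must come first — violated.
Kickoff must start at one of 9am through 11am (inclusive) — holds.
Kickoff feeds into Hiring, so it must come first — holds.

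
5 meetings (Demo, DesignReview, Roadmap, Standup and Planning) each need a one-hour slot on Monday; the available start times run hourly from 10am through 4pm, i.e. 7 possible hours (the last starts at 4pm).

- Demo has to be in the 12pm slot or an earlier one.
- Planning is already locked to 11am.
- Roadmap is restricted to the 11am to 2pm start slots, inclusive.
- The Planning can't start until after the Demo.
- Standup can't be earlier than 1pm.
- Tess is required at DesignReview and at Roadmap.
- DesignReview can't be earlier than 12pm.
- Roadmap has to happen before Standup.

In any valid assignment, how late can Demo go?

10am

Demo's own window allows nothing later than 12pm; downstream work caps Demo at 10am.
Demo at 10am is achievable: Planning in 11am; Roadmap in 11am; DesignReview in 12pm; Standup in 1pm; Demo in 10am.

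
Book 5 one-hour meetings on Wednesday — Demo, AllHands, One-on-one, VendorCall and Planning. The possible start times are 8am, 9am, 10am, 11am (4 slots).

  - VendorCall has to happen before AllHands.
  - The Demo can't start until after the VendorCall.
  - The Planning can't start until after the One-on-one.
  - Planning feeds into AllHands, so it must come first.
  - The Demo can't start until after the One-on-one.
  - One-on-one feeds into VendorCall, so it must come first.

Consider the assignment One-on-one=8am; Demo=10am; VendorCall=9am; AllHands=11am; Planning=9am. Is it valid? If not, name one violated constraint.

Yes, all constraints hold

The Demo can't start until after the One-on-one — holds.
Planning feeds into AllHands, so it must come first — holds.
One-on-one feeds into VendorCall, so it must come first — holds.
The Demo can't start until after the VendorCall — holds.
The Planning can't start until after the One-on-one — holds.
VendorCall has to happen before AllHands — holds.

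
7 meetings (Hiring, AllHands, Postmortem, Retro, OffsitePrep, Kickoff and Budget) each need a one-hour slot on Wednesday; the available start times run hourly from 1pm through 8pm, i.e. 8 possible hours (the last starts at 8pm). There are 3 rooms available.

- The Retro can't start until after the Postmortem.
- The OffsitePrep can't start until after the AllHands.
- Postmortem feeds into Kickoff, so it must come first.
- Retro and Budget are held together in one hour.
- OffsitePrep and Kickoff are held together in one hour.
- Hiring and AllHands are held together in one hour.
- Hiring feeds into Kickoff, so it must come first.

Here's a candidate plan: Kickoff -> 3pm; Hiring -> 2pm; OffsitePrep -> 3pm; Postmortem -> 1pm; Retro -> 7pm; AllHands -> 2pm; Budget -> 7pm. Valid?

OffsitePrep and Kickoff are held together in one hour — holds.
The OffsitePrep can't start until after the AllHands — holds.
The Retro can't start until after the Postmortem — holds.
There are 3 rooms available — holds.
Postmortem feeds into Kickoff, so it must come first — holds.
Retro and Budget are held together in one hour — holds.
Hiring feeds into Kickoff, so it must come first — holds.
Hiring and AllHands are held together in one hour — holds.

Yes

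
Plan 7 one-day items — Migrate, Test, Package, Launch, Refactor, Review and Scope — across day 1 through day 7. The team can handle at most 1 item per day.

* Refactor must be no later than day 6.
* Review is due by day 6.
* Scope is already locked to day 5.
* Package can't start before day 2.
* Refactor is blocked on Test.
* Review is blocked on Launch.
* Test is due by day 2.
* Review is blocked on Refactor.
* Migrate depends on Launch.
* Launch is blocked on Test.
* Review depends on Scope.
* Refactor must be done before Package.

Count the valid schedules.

6

Splitting on Migrate: it can be day 3 (1), day 4 (2), day 7 (3). Listing each branch's schedules as (Test, Package, Launch, Refactor, Review, Scope) by day number:
Migrate=day 3: (1,7,2,4,6,5) — 1.
Migrate=day 4: (1,7,2,3,6,5) (1,7,3,2,6,5) — 2.
Migrate=day 7: (1,3,4,2,6,5) (1,4,2,3,6,5) (1,4,3,2,6,5) — 3.
Summing: 1 + 2 + 3 = 6.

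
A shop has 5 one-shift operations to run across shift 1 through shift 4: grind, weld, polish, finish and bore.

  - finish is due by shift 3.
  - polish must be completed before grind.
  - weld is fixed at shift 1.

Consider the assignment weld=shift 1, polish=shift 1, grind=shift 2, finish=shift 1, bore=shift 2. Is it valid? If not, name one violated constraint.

weld is fixed at shift 1 — holds.
polish must be completed before grind — holds.
finish is due by shift 3 — holds.

Valid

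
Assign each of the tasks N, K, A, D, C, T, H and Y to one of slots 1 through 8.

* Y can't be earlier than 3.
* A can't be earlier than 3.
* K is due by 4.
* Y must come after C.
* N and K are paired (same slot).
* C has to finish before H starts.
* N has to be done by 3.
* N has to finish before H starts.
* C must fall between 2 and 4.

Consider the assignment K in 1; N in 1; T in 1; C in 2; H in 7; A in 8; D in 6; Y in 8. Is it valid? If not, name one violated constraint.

Yes

C has to finish before H starts — holds.
N has to finish before H starts — holds.
N has to be done by 3 — holds.
K is due by 4 — holds.
Y can't be earlier than 3 — holds.
N and K are paired (same slot) — holds.
Y must come after C — holds.
C must fall between 2 and 4 — holds.
A can't be earlier than 3 — holds.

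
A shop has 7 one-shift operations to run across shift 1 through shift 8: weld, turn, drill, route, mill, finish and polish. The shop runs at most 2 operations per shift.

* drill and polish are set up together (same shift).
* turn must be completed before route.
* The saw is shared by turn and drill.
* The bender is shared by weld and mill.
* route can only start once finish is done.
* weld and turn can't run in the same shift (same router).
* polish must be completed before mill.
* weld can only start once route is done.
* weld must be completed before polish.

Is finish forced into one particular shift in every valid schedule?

No

finish can be shift 1 (e.g. drill -> shift 4; turn -> shift 1; finish -> shift 1; route -> shift 2; mill -> shift 5; weld -> shift 3; polish -> shift 4) or shift 2 (e.g. drill -> shift 5; turn -> shift 1; polish -> shift 5; finish -> shift 2; route -> shift 3; mill -> shift 6; weld -> shift 4).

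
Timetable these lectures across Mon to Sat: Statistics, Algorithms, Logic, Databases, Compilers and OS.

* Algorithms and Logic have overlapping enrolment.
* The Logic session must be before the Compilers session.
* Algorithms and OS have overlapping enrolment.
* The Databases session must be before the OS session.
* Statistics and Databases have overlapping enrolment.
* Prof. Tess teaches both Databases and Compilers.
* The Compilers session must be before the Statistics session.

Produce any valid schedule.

Algorithms=Wed; Statistics=Wed; Databases=Mon; OS=Tue; Compilers=Tue; Logic=Mon

Checking: Databases(Mon) before OS(Tue); Logic(Mon) before Compilers(Tue); Compilers(Tue) before Statistics(Wed); Algorithms(Wed) != Logic(Mon); Statistics(Wed) != Databases(Mon); Algorithms(Wed) != OS(Tue); Databases(Mon) != Compilers(Tue).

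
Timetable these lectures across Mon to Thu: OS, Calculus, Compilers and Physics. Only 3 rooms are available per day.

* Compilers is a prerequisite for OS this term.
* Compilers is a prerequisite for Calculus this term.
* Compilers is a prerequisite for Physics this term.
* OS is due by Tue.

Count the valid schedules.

9

Splitting on Calculus: it can be Tue (3), Wed (3), Thu (3). Listing each branch's schedules as (OS, Compilers, Physics):
Calculus=Tue: (Tue,Mon,Tue) (Tue,Mon,Wed) (Tue,Mon,Thu) — 3.
Calculus=Wed: (Tue,Mon,Tue) (Tue,Mon,Wed) (Tue,Mon,Thu) — 3.
Calculus=Thu: (Tue,Mon,Tue) (Tue,Mon,Wed) (Tue,Mon,Thu) — 3.
Summing: 3 + 3 + 3 = 9.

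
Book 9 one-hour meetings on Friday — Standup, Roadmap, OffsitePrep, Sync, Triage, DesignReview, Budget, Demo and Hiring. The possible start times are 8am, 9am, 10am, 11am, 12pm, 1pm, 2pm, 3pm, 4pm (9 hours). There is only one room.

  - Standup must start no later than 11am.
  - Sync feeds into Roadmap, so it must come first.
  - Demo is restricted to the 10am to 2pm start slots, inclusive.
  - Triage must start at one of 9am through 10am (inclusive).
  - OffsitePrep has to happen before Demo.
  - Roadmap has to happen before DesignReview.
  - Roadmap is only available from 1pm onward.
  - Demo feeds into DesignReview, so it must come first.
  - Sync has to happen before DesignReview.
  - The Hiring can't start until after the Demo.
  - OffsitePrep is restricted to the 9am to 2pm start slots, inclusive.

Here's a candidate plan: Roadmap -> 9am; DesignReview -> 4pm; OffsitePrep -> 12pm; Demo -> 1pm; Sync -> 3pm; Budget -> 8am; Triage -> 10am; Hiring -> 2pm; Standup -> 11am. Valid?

There is only one room — holds.
Roadmap is only available from 1pm onward — violated.
Roadmap has to happen before DesignReview — holds.
Sync feeds into Roadmap, so it must come first — violated.
Triage must start at one of 9am through 10am (inclusive) — holds.
The Hiring can't start until after the Demo — holds.
OffsitePrep is restricted to the 9am to 2pm start slots, inclusive — holds.
Standup must start no later than 11am — holds.
OffsitePrep has to happen before Demo — holds.
Demo is restricted to the 10am to 2pm start slots, inclusive — holds.
Sync has to happen before DesignReview — holds.
Demo feeds into DesignReview, so it must come first — holds.

No. Sync feeds into Roadmap, so it must come first is not satisfied.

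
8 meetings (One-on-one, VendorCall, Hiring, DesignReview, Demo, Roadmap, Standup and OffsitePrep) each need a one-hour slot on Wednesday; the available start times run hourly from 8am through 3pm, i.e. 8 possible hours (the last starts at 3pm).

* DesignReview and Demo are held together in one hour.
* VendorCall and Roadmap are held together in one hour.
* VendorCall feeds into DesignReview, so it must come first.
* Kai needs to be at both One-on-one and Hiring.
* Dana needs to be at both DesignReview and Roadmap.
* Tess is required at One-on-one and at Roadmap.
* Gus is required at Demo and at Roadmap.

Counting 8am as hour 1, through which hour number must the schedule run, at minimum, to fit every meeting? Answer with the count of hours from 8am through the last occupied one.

2

The precedence chain requires at least 2 distinct hours.
2 works (last occupied hour: 9am): for example Demo -> 9am; VendorCall -> 8am; Standup -> 8am; Roadmap -> 8am; One-on-one -> 9am; DesignReview -> 9am; OffsitePrep -> 8am; Hiring -> 8am.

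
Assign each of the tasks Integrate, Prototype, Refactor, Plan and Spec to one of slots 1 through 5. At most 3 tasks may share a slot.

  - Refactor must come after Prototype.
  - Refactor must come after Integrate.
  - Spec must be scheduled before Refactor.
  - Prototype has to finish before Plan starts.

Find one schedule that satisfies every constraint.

Prototype=1, Integrate=1, Refactor=2, Plan=2, Spec=1

Checking: Prototype(1) before Refactor(2); Spec(1) before Refactor(2); Integrate(1) before Refactor(2); Prototype(1) before Plan(2); max 3 per slot (cap 3).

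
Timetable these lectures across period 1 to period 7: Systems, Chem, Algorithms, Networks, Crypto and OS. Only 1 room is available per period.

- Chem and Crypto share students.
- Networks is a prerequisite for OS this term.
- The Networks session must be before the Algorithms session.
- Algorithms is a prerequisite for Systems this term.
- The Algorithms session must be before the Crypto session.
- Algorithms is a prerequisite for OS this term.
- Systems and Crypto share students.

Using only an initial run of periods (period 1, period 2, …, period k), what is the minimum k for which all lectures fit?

The precedence chain requires at least 3 distinct periods.
With at most 1 per period and 6 lectures, at least 6 periods are needed.
6 works (last occupied period: period 6): for example Systems=period 4, OS=period 3, Chem=period 6, Algorithms=period 2, Networks=period 1, Crypto=period 5.

6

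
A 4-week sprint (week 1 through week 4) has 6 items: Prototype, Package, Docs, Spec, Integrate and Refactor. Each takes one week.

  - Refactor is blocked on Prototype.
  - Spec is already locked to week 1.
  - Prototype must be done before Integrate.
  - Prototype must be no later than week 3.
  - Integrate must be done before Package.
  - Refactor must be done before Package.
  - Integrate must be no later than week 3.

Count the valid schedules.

24

Splitting on Prototype: it can be week 1 (20), week 2 (4). Listing each branch's schedules as (Package, Docs, Spec, Integrate, Refactor) by week number:
Prototype=week 1: (3,1,1,2,2) (3,2,1,2,2) (3,3,1,2,2) (3,4,1,2,2) (4,1,1,2,2) (4,1,1,2,3) (4,1,1,3,2) (4,1,1,3,3) (4,2,1,2,2) (4,2,1,2,3) (4,2,1,3,2) (4,2,1,3,3) (4,3,1,2,2) (4,3,1,2,3) (4,3,1,3,2) (4,3,1,3,3) (4,4,1,2,2) (4,4,1,2,3) (4,4,1,3,2) (4,4,1,3,3) — 20.
Prototype=week 2: (4,1,1,3,3) (4,2,1,3,3) (4,3,1,3,3) (4,4,1,3,3) — 4.
Summing: 20 + 4 = 24.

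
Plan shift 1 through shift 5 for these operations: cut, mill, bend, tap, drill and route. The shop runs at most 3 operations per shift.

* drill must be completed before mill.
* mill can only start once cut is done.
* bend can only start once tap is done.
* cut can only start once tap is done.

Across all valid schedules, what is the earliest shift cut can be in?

Precedence pushes cut to at least shift 2; downstream work caps cut at shift 4.
cut at shift 2 is achievable: mill=shift 3; cut=shift 2; tap=shift 1; route=shift 1; drill=shift 1; bend=shift 2.

shift 2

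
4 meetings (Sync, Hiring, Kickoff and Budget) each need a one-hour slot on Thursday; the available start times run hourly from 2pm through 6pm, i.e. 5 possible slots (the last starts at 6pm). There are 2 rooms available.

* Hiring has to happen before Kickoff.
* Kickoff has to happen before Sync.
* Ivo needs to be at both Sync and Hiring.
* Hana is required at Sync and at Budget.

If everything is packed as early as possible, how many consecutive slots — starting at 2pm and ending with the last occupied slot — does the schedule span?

3

The precedence chain requires at least 3 distinct slots.
With at most 2 per slot and 4 meetings, at least 2 slots are needed.
3 works (last occupied slot: 4pm): for example Budget -> 2pm; Hiring -> 2pm; Sync -> 4pm; Kickoff -> 3pm.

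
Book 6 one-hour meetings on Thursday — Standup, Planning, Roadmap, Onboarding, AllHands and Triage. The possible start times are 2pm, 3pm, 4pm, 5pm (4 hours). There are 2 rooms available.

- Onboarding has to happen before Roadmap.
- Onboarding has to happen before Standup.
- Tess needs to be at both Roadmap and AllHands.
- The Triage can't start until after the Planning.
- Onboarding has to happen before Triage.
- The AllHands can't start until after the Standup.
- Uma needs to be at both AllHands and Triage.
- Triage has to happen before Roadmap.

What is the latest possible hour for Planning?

Downstream work caps Planning at 3pm.
Planning at 2pm is achievable: AllHands in 5pm; Planning in 2pm; Roadmap in 4pm; Standup in 3pm; Triage in 3pm; Onboarding in 2pm.
Nothing later works — the conflict and capacity constraints rule out every hour after 2pm.

2pm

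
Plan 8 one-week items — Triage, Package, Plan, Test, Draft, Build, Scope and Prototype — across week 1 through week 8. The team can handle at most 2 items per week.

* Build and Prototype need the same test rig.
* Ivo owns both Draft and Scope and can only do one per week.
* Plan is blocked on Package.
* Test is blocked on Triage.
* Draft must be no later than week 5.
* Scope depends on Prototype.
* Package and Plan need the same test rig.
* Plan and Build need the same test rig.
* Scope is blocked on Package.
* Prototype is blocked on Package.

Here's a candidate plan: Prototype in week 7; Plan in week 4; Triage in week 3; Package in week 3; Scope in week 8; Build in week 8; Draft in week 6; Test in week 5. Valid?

Ivo owns both Draft and Scope and can only do one per week — holds.
Build and Prototype need the same test rig — holds.
Plan and Build need the same test rig — holds.
Scope is blocked on Package — holds.
Package and Plan need the same test rig — holds.
Prototype is blocked on Package — holds.
Plan is blocked on Package — holds.
The team can handle at most 2 items per week — holds.
Test is blocked on Triage — holds.
Scope depends on Prototype — holds.
Draft must be no later than week 5 — violated.

No. Draft must be no later than week 5 is not satisfied.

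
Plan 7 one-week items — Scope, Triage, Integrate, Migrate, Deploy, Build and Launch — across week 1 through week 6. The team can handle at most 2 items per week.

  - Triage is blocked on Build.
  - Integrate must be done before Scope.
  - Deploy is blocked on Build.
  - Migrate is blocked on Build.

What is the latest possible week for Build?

Downstream work caps Build at week 5.
Build at week 4 is achievable: Scope in week 2, Migrate in week 5, Deploy in week 6, Launch in week 1, Integrate in week 1, Build in week 4, Triage in week 5.
Nothing later works — the capacity limit rule out every week after week 4.

week 4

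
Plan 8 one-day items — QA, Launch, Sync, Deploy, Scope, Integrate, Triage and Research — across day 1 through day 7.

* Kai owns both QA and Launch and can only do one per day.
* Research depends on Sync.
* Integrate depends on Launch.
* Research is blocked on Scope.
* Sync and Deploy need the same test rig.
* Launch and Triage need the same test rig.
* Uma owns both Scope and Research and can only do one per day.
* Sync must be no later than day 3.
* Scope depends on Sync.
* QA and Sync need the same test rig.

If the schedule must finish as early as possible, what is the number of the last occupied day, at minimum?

3

The precedence chain requires at least 3 distinct days.
3 works (last occupied day: day 3): for example Research in day 3; QA in day 2; Triage in day 2; Launch in day 1; Sync in day 1; Integrate in day 2; Deploy in day 2; Scope in day 2.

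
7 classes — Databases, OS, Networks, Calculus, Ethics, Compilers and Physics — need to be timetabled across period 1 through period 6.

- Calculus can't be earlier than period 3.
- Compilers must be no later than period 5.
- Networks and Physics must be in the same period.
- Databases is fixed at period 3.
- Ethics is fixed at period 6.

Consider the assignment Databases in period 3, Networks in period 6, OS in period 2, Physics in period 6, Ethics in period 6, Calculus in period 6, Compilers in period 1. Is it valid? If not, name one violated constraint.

Yes, all constraints hold

Ethics is fixed at period 6 — holds.
Networks and Physics must be in the same period — holds.
Compilers must be no later than period 5 — holds.
Calculus can't be earlier than period 3 — holds.
Databases is fixed at period 3 — holds.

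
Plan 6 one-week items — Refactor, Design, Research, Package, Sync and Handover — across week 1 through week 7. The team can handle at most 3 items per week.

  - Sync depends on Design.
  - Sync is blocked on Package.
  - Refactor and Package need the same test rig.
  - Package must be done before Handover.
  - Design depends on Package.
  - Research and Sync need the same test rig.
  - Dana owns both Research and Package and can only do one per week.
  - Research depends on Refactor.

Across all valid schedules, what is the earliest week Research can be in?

week 2

Precedence pushes Research to at least week 2.
Research at week 2 is achievable: Refactor in week 1, Design in week 4, Sync in week 5, Research in week 2, Handover in week 4, Package in week 3.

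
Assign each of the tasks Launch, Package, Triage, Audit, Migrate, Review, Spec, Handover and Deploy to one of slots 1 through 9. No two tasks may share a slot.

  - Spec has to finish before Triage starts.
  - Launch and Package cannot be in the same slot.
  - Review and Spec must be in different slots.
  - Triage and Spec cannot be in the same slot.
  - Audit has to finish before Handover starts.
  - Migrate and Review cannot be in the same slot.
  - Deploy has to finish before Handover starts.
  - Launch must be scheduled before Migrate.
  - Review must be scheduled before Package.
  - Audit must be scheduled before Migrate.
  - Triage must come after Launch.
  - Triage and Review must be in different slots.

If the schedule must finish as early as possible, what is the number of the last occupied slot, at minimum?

slot 9

The precedence chain requires at least 2 distinct slots.
With at most 1 per slot and 9 tasks, at least 9 slots are needed.
9 works (last occupied slot: 9): for example Triage in 3; Review in 8; Handover in 7; Launch in 1; Audit in 4; Package in 9; Spec in 2; Deploy in 6; Migrate in 5.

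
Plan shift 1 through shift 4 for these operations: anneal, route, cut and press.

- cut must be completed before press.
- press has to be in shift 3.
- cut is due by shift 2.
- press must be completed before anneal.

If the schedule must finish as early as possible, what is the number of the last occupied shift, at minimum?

The precedence chain requires at least 3 distinct shifts.
Propagating the time windows through the other constraints, anneal can't land before shift 4, so the schedule must run through at least shift 4.
4 works (last occupied shift: shift 4): for example route in shift 1, anneal in shift 4, press in shift 3, cut in shift 1.

4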